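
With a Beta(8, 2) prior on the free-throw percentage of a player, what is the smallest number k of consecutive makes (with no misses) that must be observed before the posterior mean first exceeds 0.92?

k = 16

After k makes and 0 misses the posterior is Beta(8+k, 2), with mean (8+k)/(8+2+k).
Set (8+k)/(10+k) > 0.92 and solve: k > (0.92·10 − 8)/(1 − 0.92) = 15.000.
The smallest integer exceeding 15.000 is 16, and checking k=16: (24)/(26) = 0.9231 > 0.92.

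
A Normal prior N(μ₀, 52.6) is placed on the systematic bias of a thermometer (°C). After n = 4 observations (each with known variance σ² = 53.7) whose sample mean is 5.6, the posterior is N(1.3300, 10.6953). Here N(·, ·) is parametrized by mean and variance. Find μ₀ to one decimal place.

With known observation variance, the Normal–Normal posterior has precision τ_n = τ₀ + n/σ² and mean μ_n = (τ₀μ₀ + (n/σ²)x̄)/τ_n.
Here τ₀ = 1/52.6 = 0.019011 and τ_data = 4/53.7 = 0.074488, so τ_n = 0.093499.
Rearranging for μ₀: μ₀ = (μ_n·τ_n − τ_data·x̄)/τ₀ = (1.3300·0.093499 − 0.074488·5.6) / 0.019011 = -0.292779/0.019011 ≈ -15.4.

μ₀ = -15.4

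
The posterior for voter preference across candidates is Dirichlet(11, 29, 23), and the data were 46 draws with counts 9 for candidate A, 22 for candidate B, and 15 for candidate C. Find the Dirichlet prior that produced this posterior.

For a Dirichlet(α) prior with multinomial counts c, the posterior is Dirichlet(α + c) componentwise.
Subtract each count from the matching posterior parameter: 11−9=2, 29−22=7, 23−15=8.

Dirichlet(2, 7, 8)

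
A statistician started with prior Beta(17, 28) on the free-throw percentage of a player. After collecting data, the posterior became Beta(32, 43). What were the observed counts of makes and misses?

15 makes and 15 misses

Beta is conjugate to the binomial likelihood: posterior = Beta(a+s, b+f).
So s = 32 − 17 = 15 and f = 43 − 28 = 15.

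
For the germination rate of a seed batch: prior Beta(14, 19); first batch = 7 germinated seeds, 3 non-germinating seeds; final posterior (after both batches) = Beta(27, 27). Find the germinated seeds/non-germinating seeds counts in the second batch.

Because Beta–binomial updating is additive in the counts, the combined data contributed (α_post−α_prior, β_post−β_prior) successes and failures.
Total across both batches: 27−14=13 germinated seeds, 27−19=8 non-germinating seeds.
Subtract the first batch: 13−7=6 germinated seeds and 8−3=5 non-germinating seeds.

6 germinated seeds and 5 non-germinating seeds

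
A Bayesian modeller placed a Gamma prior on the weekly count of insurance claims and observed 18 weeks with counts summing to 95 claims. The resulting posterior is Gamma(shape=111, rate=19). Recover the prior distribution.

Gamma(shape=16, rate=1)

A Gamma(α, β) prior (rate parametrization) on a Poisson rate with n observations summing to S gives posterior Gamma(α+S, β+n).
So α = 111 − 95 = 16 and β = 19 − 18 = 1.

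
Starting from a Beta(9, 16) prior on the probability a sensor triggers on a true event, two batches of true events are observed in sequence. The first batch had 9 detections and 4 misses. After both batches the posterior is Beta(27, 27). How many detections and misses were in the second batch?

9 detections and 7 misses

Because Beta–binomial updating is additive in the counts, the combined data contributed (α_post−α_prior, β_post−β_prior) successes and failures.
Total across both batches: 27−9=18 detections, 27−16=11 misses.
Subtract the first batch: 18−9=9 detections and 11−4=7 misses.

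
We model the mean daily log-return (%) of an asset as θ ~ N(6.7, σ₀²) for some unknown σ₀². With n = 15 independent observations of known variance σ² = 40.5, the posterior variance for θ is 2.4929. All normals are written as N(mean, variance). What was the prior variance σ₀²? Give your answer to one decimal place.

σ₀² = 32.5

For the Normal–Normal model with known σ², precisions add: τ_n = τ₀ + n/σ².
So 1/σ₀² = 1/2.4929 − 15/40.5 = 0.401139 − 0.370370 = 0.030769.
Hence σ₀² = 1/0.030769 ≈ 32.5.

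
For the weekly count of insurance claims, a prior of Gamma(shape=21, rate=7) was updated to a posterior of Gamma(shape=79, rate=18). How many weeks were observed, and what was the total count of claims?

Gamma–Poisson conjugacy: posterior shape = α + Σxᵢ, posterior rate = β + n.
Matching: Σxᵢ = 79 − 21 = 58 and n = 18 − 7 = 11.

n = 11 weeks with total 58 claims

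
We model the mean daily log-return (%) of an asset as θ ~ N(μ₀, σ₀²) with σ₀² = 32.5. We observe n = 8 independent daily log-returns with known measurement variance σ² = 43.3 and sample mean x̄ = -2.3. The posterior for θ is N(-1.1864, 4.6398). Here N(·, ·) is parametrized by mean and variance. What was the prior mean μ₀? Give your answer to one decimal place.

With known observation variance, the Normal–Normal posterior has precision τ_n = τ₀ + n/σ² and mean μ_n = (τ₀μ₀ + (n/σ²)x̄)/τ_n.
Here τ₀ = 1/32.5 = 0.030769 and τ_data = 8/43.3 = 0.184758, so τ_n = 0.215527.
Rearranging for μ₀: μ₀ = (μ_n·τ_n − τ_data·x̄)/τ₀ = (-1.1864·0.215527 − 0.184758·-2.3) / 0.030769 = 0.169242/0.030769 ≈ 5.5.

μ₀ = 5.5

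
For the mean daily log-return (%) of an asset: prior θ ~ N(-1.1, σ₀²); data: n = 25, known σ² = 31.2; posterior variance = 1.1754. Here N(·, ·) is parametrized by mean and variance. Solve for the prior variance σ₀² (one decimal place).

Posterior precision equals prior precision plus data precision: 1/σ_n² = 1/σ₀² + n/σ².
So 1/σ₀² = 1/1.1754 − 25/31.2 = 0.850774 − 0.801282 = 0.049492.
Hence σ₀² = 1/0.049492 ≈ 20.2.

σ₀² = 20.2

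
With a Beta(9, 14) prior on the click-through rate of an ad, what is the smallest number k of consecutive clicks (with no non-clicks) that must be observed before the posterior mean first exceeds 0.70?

After k clicks and 0 non-clicks the posterior is Beta(9+k, 14), with mean (9+k)/(9+14+k).
Set (9+k)/(23+k) > 0.70 and solve: k > (0.70·23 − 9)/(1 − 0.70) = 23.667.
The smallest integer exceeding 23.667 is 24.

k = 24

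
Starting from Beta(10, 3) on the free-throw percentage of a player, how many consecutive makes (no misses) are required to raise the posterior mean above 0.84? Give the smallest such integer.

After k makes and 0 misses the posterior is Beta(10+k, 3), with mean (10+k)/(10+3+k).
Set (10+k)/(13+k) > 0.84 and solve: k > (0.84·13 − 10)/(1 − 0.84) = 5.750.
The smallest integer exceeding 5.750 is 6.

k = 6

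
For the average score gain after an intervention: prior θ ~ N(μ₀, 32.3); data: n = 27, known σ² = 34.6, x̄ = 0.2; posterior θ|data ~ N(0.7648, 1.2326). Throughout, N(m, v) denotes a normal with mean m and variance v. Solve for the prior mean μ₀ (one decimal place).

The posterior mean is a precision-weighted average: μ_n = (τ₀μ₀ + τ_data·x̄)/(τ₀+τ_data), with τ₀=1/σ₀² and τ_data=n/σ².
Here τ₀ = 1/32.3 = 0.030960 and τ_data = 27/34.6 = 0.780347, so τ_n = 0.811307.
Rearranging for μ₀: μ₀ = (μ_n·τ_n − τ_data·x̄)/τ₀ = (0.7648·0.811307 − 0.780347·0.2) / 0.030960 = 0.464418/0.030960 ≈ 15.0.

μ₀ = 15.0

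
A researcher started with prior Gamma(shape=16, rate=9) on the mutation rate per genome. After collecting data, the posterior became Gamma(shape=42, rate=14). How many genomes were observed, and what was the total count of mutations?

Gamma–Poisson conjugacy: posterior shape = α + Σxᵢ, posterior rate = β + n.
Matching: Σxᵢ = 42 − 16 = 26 and n = 14 − 9 = 5.

n = 5 genomes with total 26 mutations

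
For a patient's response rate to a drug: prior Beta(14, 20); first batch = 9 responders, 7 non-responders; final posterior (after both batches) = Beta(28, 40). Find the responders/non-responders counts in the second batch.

Sequential conjugate updates are equivalent to a single update on the pooled data, so total successes = posterior α − prior α and total failures = posterior β − prior β.
Total across both batches: 28−14=14 responders, 40−20=20 non-responders.
Subtract the first batch: 14−9=5 responders and 20−7=13 non-responders.

5 responders and 13 non-responders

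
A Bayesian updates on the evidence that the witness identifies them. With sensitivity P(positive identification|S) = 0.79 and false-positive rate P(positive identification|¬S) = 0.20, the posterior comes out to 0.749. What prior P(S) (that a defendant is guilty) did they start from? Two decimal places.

P(S) = 0.43

In odds form, posterior odds = prior odds × likelihood ratio, so prior odds = posterior odds ÷ LR.
Posterior odds = 0.749/(1−0.749) = 2.9841. LR = 0.79/0.20 = 3.9500.
Prior odds = 2.9841/3.9500 = 0.7555, so P(S) = 0.7555/(1+0.7555) ≈ 0.43.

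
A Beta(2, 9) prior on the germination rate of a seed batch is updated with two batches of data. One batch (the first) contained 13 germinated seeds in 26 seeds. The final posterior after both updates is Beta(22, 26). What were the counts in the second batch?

Because Beta–binomial updating is additive in the counts, the combined data contributed (α_post−α_prior, β_post−β_prior) successes and failures.
Total across both batches: 22−2=20 germinated seeds, 26−9=17 non-germinating seeds.
Subtract the first batch: 20−13=7 germinated seeds and 17−13=4 non-germinating seeds.

7 germinated seeds and 4 non-germinating seeds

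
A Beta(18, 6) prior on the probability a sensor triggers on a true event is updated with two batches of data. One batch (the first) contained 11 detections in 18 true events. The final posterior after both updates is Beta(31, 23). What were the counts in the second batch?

2 detections and 10 misses

Sequential conjugate updates are equivalent to a single update on the pooled data, so total successes = posterior α − prior α and total failures = posterior β − prior β.
Total across both batches: 31−18=13 detections, 23−6=17 misses.
Subtract the first batch: 13−11=2 detections and 17−7=10 misses.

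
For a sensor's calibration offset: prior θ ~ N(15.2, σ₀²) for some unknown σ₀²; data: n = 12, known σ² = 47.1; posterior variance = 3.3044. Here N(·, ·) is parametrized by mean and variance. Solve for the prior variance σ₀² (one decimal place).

σ₀² = 20.9

Posterior precision equals prior precision plus data precision: 1/σ_n² = 1/σ₀² + n/σ².
So 1/σ₀² = 1/3.3044 − 12/47.1 = 0.302627 − 0.254777 = 0.047850.
Hence σ₀² = 1/0.047850 ≈ 20.9.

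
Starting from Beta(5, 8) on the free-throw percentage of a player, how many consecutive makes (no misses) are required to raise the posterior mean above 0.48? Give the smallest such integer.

k = 3

After k makes and 0 misses the posterior is Beta(5+k, 8), with mean (5+k)/(5+8+k).
Set (5+k)/(13+k) > 0.48 and solve: k > (0.48·13 − 5)/(1 − 0.48) = 2.385.
The smallest integer exceeding 2.385 is 3.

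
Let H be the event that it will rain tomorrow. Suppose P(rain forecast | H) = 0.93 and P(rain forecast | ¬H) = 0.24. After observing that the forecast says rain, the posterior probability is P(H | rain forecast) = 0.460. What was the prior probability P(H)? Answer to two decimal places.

Bayes' rule in odds form gives O(H|E) = O(H)·[P(E|H)/P(E|¬H)], hence O(H) = O(H|E)/LR.
Posterior odds = 0.460/(1−0.460) = 0.8519. LR = 0.93/0.24 = 3.8750.
Prior odds = 0.8519/3.8750 = 0.2198, so P(H) = 0.2198/(1+0.2198) ≈ 0.18.

P(H) = 0.18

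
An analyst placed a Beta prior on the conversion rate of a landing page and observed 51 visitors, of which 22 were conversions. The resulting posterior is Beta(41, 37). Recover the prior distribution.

Under Beta–binomial conjugacy the posterior parameters are (a+s, b+f).
So a = 41 − 22 = 19 and b = 37 − 29 = 8.

Beta(19, 8)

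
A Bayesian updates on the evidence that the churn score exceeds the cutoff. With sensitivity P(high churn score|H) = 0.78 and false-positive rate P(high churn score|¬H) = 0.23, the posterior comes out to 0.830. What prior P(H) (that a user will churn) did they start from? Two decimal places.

In odds form, posterior odds = prior odds × likelihood ratio, so prior odds = posterior odds ÷ LR.
Posterior odds = 0.830/(1−0.830) = 4.8824. LR = 0.78/0.23 = 3.3913.
Prior odds = 4.8824/3.3913 = 1.4397, so P(H) = 1.4397/(1+1.4397) ≈ 0.59.

P(H) = 0.59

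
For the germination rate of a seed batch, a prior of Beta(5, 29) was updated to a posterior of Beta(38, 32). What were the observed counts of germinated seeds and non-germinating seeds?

33 germinated seeds and 3 non-germinating seeds

A Beta(α, β) prior with s successes and f failures in binomial data gives a Beta(α+s, β+f) posterior.
So s = 38 − 5 = 33 and f = 32 − 29 = 3.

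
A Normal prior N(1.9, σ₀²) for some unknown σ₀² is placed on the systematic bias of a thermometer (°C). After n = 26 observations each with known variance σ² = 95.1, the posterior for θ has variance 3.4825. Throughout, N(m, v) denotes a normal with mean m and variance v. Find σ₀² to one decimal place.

Posterior precision equals prior precision plus data precision: 1/σ_n² = 1/σ₀² + n/σ².
So 1/σ₀² = 1/3.4825 − 26/95.1 = 0.287150 − 0.273396 = 0.013754.
Hence σ₀² = 1/0.013754 ≈ 72.7.

σ₀² = 72.7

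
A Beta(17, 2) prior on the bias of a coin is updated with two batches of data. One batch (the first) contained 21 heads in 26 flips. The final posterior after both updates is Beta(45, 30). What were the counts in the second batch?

7 heads and 23 tails

Sequential conjugate updates are equivalent to a single update on the pooled data, so total successes = posterior α − prior α and total failures = posterior β − prior β.
Total across both batches: 45−17=28 heads, 30−2=28 tails.
Subtract the first batch: 28−21=7 heads and 28−5=23 tails.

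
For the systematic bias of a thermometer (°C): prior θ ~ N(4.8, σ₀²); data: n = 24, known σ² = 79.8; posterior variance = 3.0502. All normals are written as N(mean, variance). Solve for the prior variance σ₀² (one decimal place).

Posterior precision equals prior precision plus data precision: 1/σ_n² = 1/σ₀² + n/σ².
So 1/σ₀² = 1/3.0502 − 24/79.8 = 0.327847 − 0.300752 = 0.027095.
Hence σ₀² = 1/0.027095 ≈ 36.9.

σ₀² = 36.9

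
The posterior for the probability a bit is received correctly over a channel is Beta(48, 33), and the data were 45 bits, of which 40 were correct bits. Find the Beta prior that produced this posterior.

A Beta(α, β) prior with s successes and f failures in binomial data gives a Beta(α+s, β+f) posterior.
So α = 48 − 40 = 8 and β = 33 − 5 = 28.

Beta(8, 28)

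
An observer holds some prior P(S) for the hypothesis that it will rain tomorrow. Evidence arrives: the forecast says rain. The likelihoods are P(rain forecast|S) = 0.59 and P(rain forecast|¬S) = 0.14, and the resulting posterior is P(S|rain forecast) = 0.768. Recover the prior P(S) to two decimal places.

In odds form, posterior odds = prior odds × likelihood ratio, so prior odds = posterior odds ÷ LR.
Posterior odds = 0.768/(1−0.768) = 3.3103. LR = 0.59/0.14 = 4.2143.
Prior odds = 3.3103/4.2143 = 0.7855, so P(S) = 0.7855/(1+0.7855) ≈ 0.44.

P(S) = 0.44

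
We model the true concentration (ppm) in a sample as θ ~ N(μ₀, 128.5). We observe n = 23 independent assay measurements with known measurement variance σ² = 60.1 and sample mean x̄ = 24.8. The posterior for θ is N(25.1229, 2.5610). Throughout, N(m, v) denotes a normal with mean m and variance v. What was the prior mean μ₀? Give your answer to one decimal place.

With known observation variance, the Normal–Normal posterior has precision τ_n = τ₀ + n/σ² and mean μ_n = (τ₀μ₀ + (n/σ²)x̄)/τ_n.
Here τ₀ = 1/128.5 = 0.007782 and τ_data = 23/60.1 = 0.382696, so τ_n = 0.390478.
Rearranging for μ₀: μ₀ = (μ_n·τ_n − τ_data·x̄)/τ₀ = (25.1229·0.390478 − 0.382696·24.8) / 0.007782 = 0.319079/0.007782 ≈ 41.0.

μ₀ = 41.0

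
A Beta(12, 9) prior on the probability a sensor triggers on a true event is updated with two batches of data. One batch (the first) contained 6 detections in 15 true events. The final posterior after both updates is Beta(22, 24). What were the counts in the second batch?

Because Beta–binomial updating is additive in the counts, the combined data contributed (α_post−α_prior, β_post−β_prior) successes and failures.
Total across both batches: 22−12=10 detections, 24−9=15 misses.
Subtract the first batch: 10−6=4 detections and 15−9=6 misses.

4 detections and 6 misses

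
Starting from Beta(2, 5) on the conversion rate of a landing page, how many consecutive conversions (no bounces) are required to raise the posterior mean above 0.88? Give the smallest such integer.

After k conversions and 0 bounces the posterior is Beta(2+k, 5), with mean (2+k)/(2+5+k).
Set (2+k)/(7+k) > 0.88 and solve: k > (0.88·7 − 2)/(1 − 0.88) = 34.667.
The smallest integer exceeding 34.667 is 35.

k = 35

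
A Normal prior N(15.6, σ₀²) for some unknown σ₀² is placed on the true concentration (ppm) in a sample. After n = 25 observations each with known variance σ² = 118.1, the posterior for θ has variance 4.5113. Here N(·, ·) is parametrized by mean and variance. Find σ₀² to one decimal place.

Posterior precision equals prior precision plus data precision: 1/σ_n² = 1/σ₀² + n/σ².
So 1/σ₀² = 1/4.5113 − 25/118.1 = 0.221666 − 0.211685 = 0.009981.
Hence σ₀² = 1/0.009981 ≈ 100.2.

σ₀² = 100.2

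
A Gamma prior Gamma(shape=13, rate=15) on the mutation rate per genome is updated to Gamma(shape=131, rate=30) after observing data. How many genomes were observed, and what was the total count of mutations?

n = 15 genomes with total 118 mutations

A Gamma(α, β) prior (rate parametrization) on a Poisson rate with n observations summing to S gives posterior Gamma(α+S, β+n).
Matching: Σxᵢ = 131 − 13 = 118 and n = 30 − 15 = 15.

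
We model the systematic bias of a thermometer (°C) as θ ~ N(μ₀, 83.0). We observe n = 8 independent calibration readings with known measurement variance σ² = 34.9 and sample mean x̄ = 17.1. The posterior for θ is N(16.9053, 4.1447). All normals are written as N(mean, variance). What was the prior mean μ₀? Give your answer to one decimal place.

The posterior mean is a precision-weighted average: μ_n = (τ₀μ₀ + τ_data·x̄)/(τ₀+τ_data), with τ₀=1/σ₀² and τ_data=n/σ².
Here τ₀ = 1/83.0 = 0.012048 and τ_data = 8/34.9 = 0.229226, so τ_n = 0.241274.
Rearranging for μ₀: μ₀ = (μ_n·τ_n − τ_data·x̄)/τ₀ = (16.9053·0.241274 − 0.229226·17.1) / 0.012048 = 0.159045/0.012048 ≈ 13.2.

μ₀ = 13.2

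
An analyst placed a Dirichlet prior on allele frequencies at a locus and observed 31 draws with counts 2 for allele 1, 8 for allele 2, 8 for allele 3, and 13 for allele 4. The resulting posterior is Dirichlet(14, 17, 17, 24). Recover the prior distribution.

Dirichlet(12, 9, 9, 11)

For a Dirichlet(α) prior with multinomial counts c, the posterior is Dirichlet(α + c) componentwise.
Subtract each count from the matching posterior parameter: 14−2=12, 17−8=9, 17−8=9, 24−13=11.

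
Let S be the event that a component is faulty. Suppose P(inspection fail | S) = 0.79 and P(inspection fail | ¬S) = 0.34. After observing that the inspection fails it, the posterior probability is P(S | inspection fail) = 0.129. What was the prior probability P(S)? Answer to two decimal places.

P(S) = 0.06

In odds form, posterior odds = prior odds × likelihood ratio, so prior odds = posterior odds ÷ LR.
Posterior odds = 0.129/(1−0.129) = 0.1481. LR = 0.79/0.34 = 2.3235.
Prior odds = 0.1481/2.3235 = 0.0637, so P(S) = 0.0637/(1+0.0637) ≈ 0.06.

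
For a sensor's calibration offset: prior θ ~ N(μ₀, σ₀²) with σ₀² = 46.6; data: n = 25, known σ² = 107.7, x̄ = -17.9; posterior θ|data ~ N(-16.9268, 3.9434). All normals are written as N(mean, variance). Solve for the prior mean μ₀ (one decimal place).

The posterior mean is a precision-weighted average: μ_n = (τ₀μ₀ + τ_data·x̄)/(τ₀+τ_data), with τ₀=1/σ₀² and τ_data=n/σ².
Here τ₀ = 1/46.6 = 0.021459 and τ_data = 25/107.7 = 0.232126, so τ_n = 0.253585.
Rearranging for μ₀: μ₀ = (μ_n·τ_n − τ_data·x̄)/τ₀ = (-16.9268·0.253585 − 0.232126·-17.9) / 0.021459 = -0.137327/0.021459 ≈ -6.4.

μ₀ = -6.4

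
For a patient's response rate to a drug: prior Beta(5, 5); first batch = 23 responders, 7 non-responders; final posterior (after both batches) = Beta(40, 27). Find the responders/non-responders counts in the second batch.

12 responders and 15 non-responders

Sequential conjugate updates are equivalent to a single update on the pooled data, so total successes = posterior α − prior α and total failures = posterior β − prior β.
Total across both batches: 40−5=35 responders, 27−5=22 non-responders.
Subtract the first batch: 35−23=12 responders and 22−7=15 non-responders.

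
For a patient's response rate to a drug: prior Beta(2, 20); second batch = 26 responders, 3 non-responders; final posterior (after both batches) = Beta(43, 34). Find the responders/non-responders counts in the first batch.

Because Beta–binomial updating is additive in the counts, the combined data contributed (α_post−α_prior, β_post−β_prior) successes and failures.
Total across both batches: 43−2=41 responders, 34−20=14 non-responders.
Subtract the second batch: 41−26=15 responders and 14−3=11 non-responders.

15 responders and 11 non-responders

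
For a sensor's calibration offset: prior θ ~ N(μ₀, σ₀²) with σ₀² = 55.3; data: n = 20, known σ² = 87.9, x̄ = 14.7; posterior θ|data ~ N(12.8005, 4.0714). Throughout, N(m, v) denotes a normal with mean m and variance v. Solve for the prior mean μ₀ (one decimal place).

The posterior mean is a precision-weighted average: μ_n = (τ₀μ₀ + τ_data·x̄)/(τ₀+τ_data), with τ₀=1/σ₀² and τ_data=n/σ².
Here τ₀ = 1/55.3 = 0.018083 and τ_data = 20/87.9 = 0.227531, so τ_n = 0.245614.
Rearranging for μ₀: μ₀ = (μ_n·τ_n − τ_data·x̄)/τ₀ = (12.8005·0.245614 − 0.227531·14.7) / 0.018083 = -0.200724/0.018083 ≈ -11.1.

μ₀ = -11.1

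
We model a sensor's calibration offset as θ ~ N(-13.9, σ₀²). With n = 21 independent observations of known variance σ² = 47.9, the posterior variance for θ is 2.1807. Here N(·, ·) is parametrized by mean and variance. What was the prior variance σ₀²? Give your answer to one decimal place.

σ₀² = 49.6

For the Normal–Normal model with known σ², precisions add: τ_n = τ₀ + n/σ².
So 1/σ₀² = 1/2.1807 − 21/47.9 = 0.458568 − 0.438413 = 0.020155.
Hence σ₀² = 1/0.020155 ≈ 49.6.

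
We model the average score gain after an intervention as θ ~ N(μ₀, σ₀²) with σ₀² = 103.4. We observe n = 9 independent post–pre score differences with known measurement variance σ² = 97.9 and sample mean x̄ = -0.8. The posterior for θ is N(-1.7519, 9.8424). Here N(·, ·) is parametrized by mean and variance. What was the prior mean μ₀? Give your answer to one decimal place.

With known observation variance, the Normal–Normal posterior has precision τ_n = τ₀ + n/σ² and mean μ_n = (τ₀μ₀ + (n/σ²)x̄)/τ_n.
Here τ₀ = 1/103.4 = 0.009671 and τ_data = 9/97.9 = 0.091931, so τ_n = 0.101602.
Rearranging for μ₀: μ₀ = (μ_n·τ_n − τ_data·x̄)/τ₀ = (-1.7519·0.101602 − 0.091931·-0.8) / 0.009671 = -0.104452/0.009671 ≈ -10.8.

μ₀ = -10.8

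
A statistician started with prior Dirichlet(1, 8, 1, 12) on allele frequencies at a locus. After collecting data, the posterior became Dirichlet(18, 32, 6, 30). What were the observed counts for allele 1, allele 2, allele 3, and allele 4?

counts (17, 24, 5, 18)

For a Dirichlet(α) prior with multinomial counts c, the posterior is Dirichlet(α + c) componentwise.
Counts are posterior − prior componentwise: 18−1=17, 32−8=24, 6−1=5, 30−12=18.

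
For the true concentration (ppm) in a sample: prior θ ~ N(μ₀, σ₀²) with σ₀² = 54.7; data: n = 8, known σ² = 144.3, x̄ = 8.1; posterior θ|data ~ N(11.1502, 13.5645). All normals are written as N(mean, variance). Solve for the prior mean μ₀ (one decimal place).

With known observation variance, the Normal–Normal posterior has precision τ_n = τ₀ + n/σ² and mean μ_n = (τ₀μ₀ + (n/σ²)x̄)/τ_n.
Here τ₀ = 1/54.7 = 0.018282 and τ_data = 8/144.3 = 0.055440, so τ_n = 0.073722.
Rearranging for μ₀: μ₀ = (μ_n·τ_n − τ_data·x̄)/τ₀ = (11.1502·0.073722 − 0.055440·8.1) / 0.018282 = 0.372951/0.018282 ≈ 20.4.

μ₀ = 20.4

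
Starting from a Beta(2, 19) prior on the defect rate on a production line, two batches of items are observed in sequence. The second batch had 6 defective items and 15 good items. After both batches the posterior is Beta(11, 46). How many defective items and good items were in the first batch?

Because Beta–binomial updating is additive in the counts, the combined data contributed (α_post−α_prior, β_post−β_prior) successes and failures.
Total across both batches: 11−2=9 defective items, 46−19=27 good items.
Subtract the second batch: 9−6=3 defective items and 27−15=12 good items.

3 defective items and 12 good items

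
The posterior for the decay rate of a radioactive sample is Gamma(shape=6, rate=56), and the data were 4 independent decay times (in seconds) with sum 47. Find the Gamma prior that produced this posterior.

For an exponential likelihood with a Gamma(α, β) prior on the rate, n observations with total T give posterior Gamma(α+n, β+T).
So α = 6 − 4 = 2 and β = 56 − 47 = 9.

Gamma(shape=2, rate=9)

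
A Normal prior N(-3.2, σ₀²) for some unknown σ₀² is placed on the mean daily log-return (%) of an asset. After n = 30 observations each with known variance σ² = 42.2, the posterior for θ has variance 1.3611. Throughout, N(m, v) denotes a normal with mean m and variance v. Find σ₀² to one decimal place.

For the Normal–Normal model with known σ², precisions add: τ_n = τ₀ + n/σ².
So 1/σ₀² = 1/1.3611 − 30/42.2 = 0.734700 − 0.710900 = 0.023800.
Hence σ₀² = 1/0.023800 ≈ 42.0.

σ₀² = 42.0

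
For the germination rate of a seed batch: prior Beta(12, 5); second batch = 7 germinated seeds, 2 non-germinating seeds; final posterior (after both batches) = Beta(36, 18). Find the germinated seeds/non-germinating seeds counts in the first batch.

Because Beta–binomial updating is additive in the counts, the combined data contributed (α_post−α_prior, β_post−β_prior) successes and failures.
Total across both batches: 36−12=24 germinated seeds, 18−5=13 non-germinating seeds.
Subtract the second batch: 24−7=17 germinated seeds and 13−2=11 non-germinating seeds.

17 germinated seeds and 11 non-germinating seeds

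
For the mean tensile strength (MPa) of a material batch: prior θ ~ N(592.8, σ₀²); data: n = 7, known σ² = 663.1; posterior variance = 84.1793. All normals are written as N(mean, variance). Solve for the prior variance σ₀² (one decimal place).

For the Normal–Normal model with known σ², precisions add: τ_n = τ₀ + n/σ².
So 1/σ₀² = 1/84.1793 − 7/663.1 = 0.011879 − 0.010556 = 0.001323.
Hence σ₀² = 1/0.001323 ≈ 755.9.

σ₀² = 755.9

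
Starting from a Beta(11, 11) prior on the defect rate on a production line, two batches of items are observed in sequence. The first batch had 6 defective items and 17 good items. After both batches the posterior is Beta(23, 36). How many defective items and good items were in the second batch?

Because Beta–binomial updating is additive in the counts, the combined data contributed (α_post−α_prior, β_post−β_prior) successes and failures.
Total across both batches: 23−11=12 defective items, 36−11=25 good items.
Subtract the first batch: 12−6=6 defective items and 25−17=8 good items.

6 defective items and 8 good items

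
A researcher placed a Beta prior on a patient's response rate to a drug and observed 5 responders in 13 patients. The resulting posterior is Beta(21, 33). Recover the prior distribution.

Beta(16, 25)

A Beta(a, b) prior with s successes and f failures in binomial data gives a Beta(a+s, b+f) posterior.
So a = 21 − 5 = 16 and b = 33 − 8 = 25.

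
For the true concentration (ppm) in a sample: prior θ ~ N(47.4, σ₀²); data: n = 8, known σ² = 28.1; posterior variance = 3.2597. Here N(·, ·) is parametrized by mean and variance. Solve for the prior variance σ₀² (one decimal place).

σ₀² = 45.3

For the Normal–Normal model with known σ², precisions add: τ_n = τ₀ + n/σ².
So 1/σ₀² = 1/3.2597 − 8/28.1 = 0.306777 − 0.284698 = 0.022079.
Hence σ₀² = 1/0.022079 ≈ 45.3.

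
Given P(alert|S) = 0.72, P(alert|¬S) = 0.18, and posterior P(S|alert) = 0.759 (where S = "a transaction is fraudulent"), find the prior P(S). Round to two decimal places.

Bayes' rule in odds form gives O(S|E) = O(S)·[P(E|S)/P(E|¬S)], hence O(S) = O(S|E)/LR.
Posterior odds = 0.759/(1−0.759) = 3.1494. LR = 0.72/0.18 = 4.0000.
Prior odds = 3.1494/4.0000 = 0.7873, so P(S) = 0.7873/(1+0.7873) ≈ 0.44.

P(S) = 0.44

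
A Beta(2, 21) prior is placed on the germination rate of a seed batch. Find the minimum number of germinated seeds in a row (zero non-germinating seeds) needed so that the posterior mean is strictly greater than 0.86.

k = 128

After k germinated seeds and 0 non-germinating seeds the posterior is Beta(2+k, 21), with mean (2+k)/(2+21+k).
Set (2+k)/(23+k) > 0.86 and solve: k > (0.86·23 − 2)/(1 − 0.86) = 127.000.
The smallest integer exceeding 127.000 is 128, and checking k=128: (130)/(151) = 0.8609 > 0.86.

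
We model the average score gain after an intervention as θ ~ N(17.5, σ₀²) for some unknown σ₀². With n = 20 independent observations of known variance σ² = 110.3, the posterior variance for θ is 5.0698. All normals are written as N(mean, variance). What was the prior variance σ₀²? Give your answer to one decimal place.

σ₀² = 62.8

For the Normal–Normal model with known σ², precisions add: τ_n = τ₀ + n/σ².
So 1/σ₀² = 1/5.0698 − 20/110.3 = 0.197246 − 0.181324 = 0.015922.
Hence σ₀² = 1/0.015922 ≈ 62.8.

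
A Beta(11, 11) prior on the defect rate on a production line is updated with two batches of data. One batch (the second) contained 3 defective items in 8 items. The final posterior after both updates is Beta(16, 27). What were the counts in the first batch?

Because Beta–binomial updating is additive in the counts, the combined data contributed (α_post−α_prior, β_post−β_prior) successes and failures.
Total across both batches: 16−11=5 defective items, 27−11=16 good items.
Subtract the second batch: 5−3=2 defective items and 16−5=11 good items.

2 defective items and 11 good items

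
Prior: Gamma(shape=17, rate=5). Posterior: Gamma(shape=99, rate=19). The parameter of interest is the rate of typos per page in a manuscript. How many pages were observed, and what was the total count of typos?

Gamma–Poisson conjugacy: posterior shape = α + Σxᵢ, posterior rate = β + n.
Matching: Σxᵢ = 99 − 17 = 82 and n = 19 − 5 = 14.

n = 14 pages with total 82 typos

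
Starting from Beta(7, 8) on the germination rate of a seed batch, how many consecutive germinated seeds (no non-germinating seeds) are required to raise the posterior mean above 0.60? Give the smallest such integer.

After k germinated seeds and 0 non-germinating seeds the posterior is Beta(7+k, 8), with mean (7+k)/(7+8+k).
Set (7+k)/(15+k) > 0.60 and solve: k > (0.60·15 − 7)/(1 − 0.60) = 5.000.
The smallest integer exceeding 5.000 is 6, and checking k=6: (13)/(21) = 0.6190 > 0.60.

k = 6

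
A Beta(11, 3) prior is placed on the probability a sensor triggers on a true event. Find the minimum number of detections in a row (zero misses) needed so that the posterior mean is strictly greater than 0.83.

After k detections and 0 misses the posterior is Beta(11+k, 3), with mean (11+k)/(11+3+k).
Set (11+k)/(14+k) > 0.83 and solve: k > (0.83·14 − 11)/(1 − 0.83) = 3.647.
The smallest integer exceeding 3.647 is 4.

k = 4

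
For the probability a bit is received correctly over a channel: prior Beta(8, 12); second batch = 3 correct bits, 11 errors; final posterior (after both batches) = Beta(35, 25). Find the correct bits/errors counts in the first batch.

24 correct bits and 2 errors

Because Beta–binomial updating is additive in the counts, the combined data contributed (α_post−α_prior, β_post−β_prior) successes and failures.
Total across both batches: 35−8=27 correct bits, 25−12=13 errors.
Subtract the second batch: 27−3=24 correct bits and 13−11=2 errors.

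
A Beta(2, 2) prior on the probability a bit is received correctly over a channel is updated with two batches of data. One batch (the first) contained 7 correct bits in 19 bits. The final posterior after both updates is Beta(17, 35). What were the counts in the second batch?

8 correct bits and 21 errors

Sequential conjugate updates are equivalent to a single update on the pooled data, so total successes = posterior α − prior α and total failures = posterior β − prior β.
Total across both batches: 17−2=15 correct bits, 35−2=33 errors.
Subtract the first batch: 15−7=8 correct bits and 33−12=21 errors.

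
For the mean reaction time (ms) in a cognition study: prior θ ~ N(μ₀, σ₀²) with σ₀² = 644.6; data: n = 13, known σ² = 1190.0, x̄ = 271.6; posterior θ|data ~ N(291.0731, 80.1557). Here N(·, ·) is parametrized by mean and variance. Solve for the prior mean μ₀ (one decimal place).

μ₀ = 428.2

The posterior mean is a precision-weighted average: μ_n = (τ₀μ₀ + τ_data·x̄)/(τ₀+τ_data), with τ₀=1/σ₀² and τ_data=n/σ².
Here τ₀ = 1/644.6 = 0.001551 and τ_data = 13/1190.0 = 0.010924, so τ_n = 0.012475.
Rearranging for μ₀: μ₀ = (μ_n·τ_n − τ_data·x̄)/τ₀ = (291.0731·0.012475 − 0.010924·271.6) / 0.001551 = 0.664179/0.001551 ≈ 428.2.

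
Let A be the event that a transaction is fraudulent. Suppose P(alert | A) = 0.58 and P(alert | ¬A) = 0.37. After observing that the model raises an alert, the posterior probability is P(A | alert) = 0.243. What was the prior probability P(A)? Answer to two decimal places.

P(A) = 0.17

In odds form, posterior odds = prior odds × likelihood ratio, so prior odds = posterior odds ÷ LR.
Posterior odds = 0.243/(1−0.243) = 0.3210. LR = 0.58/0.37 = 1.5676.
Prior odds = 0.3210/1.5676 = 0.2048, so P(A) = 0.2048/(1+0.2048) ≈ 0.17.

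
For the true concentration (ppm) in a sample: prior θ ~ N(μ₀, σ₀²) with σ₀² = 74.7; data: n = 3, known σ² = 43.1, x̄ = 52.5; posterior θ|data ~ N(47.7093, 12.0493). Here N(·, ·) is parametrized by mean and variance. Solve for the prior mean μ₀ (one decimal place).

With known observation variance, the Normal–Normal posterior has precision τ_n = τ₀ + n/σ² and mean μ_n = (τ₀μ₀ + (n/σ²)x̄)/τ_n.
Here τ₀ = 1/74.7 = 0.013387 and τ_data = 3/43.1 = 0.069606, so τ_n = 0.082993.
Rearranging for μ₀: μ₀ = (μ_n·τ_n − τ_data·x̄)/τ₀ = (47.7093·0.082993 − 0.069606·52.5) / 0.013387 = 0.305223/0.013387 ≈ 22.8.

μ₀ = 22.8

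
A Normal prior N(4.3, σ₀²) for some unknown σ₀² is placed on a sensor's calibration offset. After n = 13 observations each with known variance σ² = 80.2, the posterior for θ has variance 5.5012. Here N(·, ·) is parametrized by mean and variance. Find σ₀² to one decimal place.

Posterior precision equals prior precision plus data precision: 1/σ_n² = 1/σ₀² + n/σ².
So 1/σ₀² = 1/5.5012 − 13/80.2 = 0.181779 − 0.162095 = 0.019684.
Hence σ₀² = 1/0.019684 ≈ 50.8.

σ₀² = 50.8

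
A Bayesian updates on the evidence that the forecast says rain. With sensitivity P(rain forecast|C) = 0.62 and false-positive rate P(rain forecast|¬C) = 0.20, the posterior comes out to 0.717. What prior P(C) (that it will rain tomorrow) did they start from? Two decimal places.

P(C) = 0.45

Bayes' rule in odds form gives O(C|E) = O(C)·[P(E|C)/P(E|¬C)], hence O(C) = O(C|E)/LR.
Posterior odds = 0.717/(1−0.717) = 2.5336. LR = 0.62/0.20 = 3.1000.
Prior odds = 2.5336/3.1000 = 0.8173, so P(C) = 0.8173/(1+0.8173) ≈ 0.45.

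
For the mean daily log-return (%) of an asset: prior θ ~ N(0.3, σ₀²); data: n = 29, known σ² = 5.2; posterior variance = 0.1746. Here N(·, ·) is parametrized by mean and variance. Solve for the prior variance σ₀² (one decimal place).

σ₀² = 6.6

Posterior precision equals prior precision plus data precision: 1/σ_n² = 1/σ₀² + n/σ².
So 1/σ₀² = 1/0.1746 − 29/5.2 = 5.727377 − 5.576923 = 0.150454.
Hence σ₀² = 1/0.150454 ≈ 6.6.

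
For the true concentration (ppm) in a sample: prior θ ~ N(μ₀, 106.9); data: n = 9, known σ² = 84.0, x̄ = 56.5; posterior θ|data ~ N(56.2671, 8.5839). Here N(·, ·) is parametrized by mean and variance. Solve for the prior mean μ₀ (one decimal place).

μ₀ = 53.6

The posterior mean is a precision-weighted average: μ_n = (τ₀μ₀ + τ_data·x̄)/(τ₀+τ_data), with τ₀=1/σ₀² and τ_data=n/σ².
Here τ₀ = 1/106.9 = 0.009355 and τ_data = 9/84.0 = 0.107143, so τ_n = 0.116498.
Rearranging for μ₀: μ₀ = (μ_n·τ_n − τ_data·x̄)/τ₀ = (56.2671·0.116498 − 0.107143·56.5) / 0.009355 = 0.501425/0.009355 ≈ 53.6.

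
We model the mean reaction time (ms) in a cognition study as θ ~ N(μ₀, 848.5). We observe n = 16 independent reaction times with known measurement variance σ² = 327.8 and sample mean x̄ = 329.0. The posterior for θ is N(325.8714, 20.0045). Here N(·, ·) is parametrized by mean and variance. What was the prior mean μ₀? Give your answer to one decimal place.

μ₀ = 196.3

With known observation variance, the Normal–Normal posterior has precision τ_n = τ₀ + n/σ² and mean μ_n = (τ₀μ₀ + (n/σ²)x̄)/τ_n.
Here τ₀ = 1/848.5 = 0.001179 and τ_data = 16/327.8 = 0.048810, so τ_n = 0.049989.
Rearranging for μ₀: μ₀ = (μ_n·τ_n − τ_data·x̄)/τ₀ = (325.8714·0.049989 − 0.048810·329.0) / 0.001179 = 0.231495/0.001179 ≈ 196.3.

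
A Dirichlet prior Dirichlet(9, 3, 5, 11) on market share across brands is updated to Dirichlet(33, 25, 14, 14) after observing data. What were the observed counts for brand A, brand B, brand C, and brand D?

counts (24, 22, 9, 3)

For a Dirichlet(α) prior with multinomial counts c, the posterior is Dirichlet(α + c) componentwise.
Counts are posterior − prior componentwise: 33−9=24, 25−3=22, 14−5=9, 14−11=3.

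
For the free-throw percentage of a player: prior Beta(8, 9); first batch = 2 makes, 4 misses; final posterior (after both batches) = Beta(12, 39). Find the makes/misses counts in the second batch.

2 makes and 26 misses

Sequential conjugate updates are equivalent to a single update on the pooled data, so total successes = posterior α − prior α and total failures = posterior β − prior β.
Total across both batches: 12−8=4 makes, 39−9=30 misses.
Subtract the first batch: 4−2=2 makes and 30−4=26 misses.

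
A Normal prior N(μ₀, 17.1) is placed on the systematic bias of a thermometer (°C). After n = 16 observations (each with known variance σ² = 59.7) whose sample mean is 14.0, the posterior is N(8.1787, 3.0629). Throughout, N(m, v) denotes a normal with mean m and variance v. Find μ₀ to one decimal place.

μ₀ = -18.5

The posterior mean is a precision-weighted average: μ_n = (τ₀μ₀ + τ_data·x̄)/(τ₀+τ_data), with τ₀=1/σ₀² and τ_data=n/σ².
Here τ₀ = 1/17.1 = 0.058480 and τ_data = 16/59.7 = 0.268007, so τ_n = 0.326487.
Rearranging for μ₀: μ₀ = (μ_n·τ_n − τ_data·x̄)/τ₀ = (8.1787·0.326487 − 0.268007·14.0) / 0.058480 = -1.081859/0.058480 ≈ -18.5.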